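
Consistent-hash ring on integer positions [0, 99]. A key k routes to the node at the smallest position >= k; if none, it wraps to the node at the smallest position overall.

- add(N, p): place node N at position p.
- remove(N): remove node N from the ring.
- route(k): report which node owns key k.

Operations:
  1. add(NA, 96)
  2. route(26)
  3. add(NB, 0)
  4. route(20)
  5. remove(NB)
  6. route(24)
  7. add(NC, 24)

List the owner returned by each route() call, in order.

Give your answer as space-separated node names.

Answer: NA NA NA

Derivation:
Op 1: add NA@96 -> ring=[96:NA]
Op 2: route key 26: smallest pos >= 26 is 96 -> NA
Op 3: add NB@0 -> ring=[0:NB,96:NA]
Op 4: route key 20: smallest pos >= 20 is 96 -> NA
Op 5: remove NB -> ring=[96:NA]
Op 6: route key 24: smallest pos >= 24 is 96 -> NA
Op 7: add NC@24 -> ring=[24:NC,96:NA]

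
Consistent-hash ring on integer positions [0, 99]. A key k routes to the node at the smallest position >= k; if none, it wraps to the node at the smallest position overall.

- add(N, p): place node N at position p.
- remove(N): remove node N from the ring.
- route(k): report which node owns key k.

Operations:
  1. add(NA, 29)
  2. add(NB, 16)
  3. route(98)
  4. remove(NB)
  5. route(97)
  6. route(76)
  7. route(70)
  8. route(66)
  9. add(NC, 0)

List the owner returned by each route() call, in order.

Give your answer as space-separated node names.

Answer: NB NA NA NA NA

Derivation:
Op 1: add NA@29 -> ring=[29:NA]
Op 2: add NB@16 -> ring=[16:NB,29:NA]
Op 3: route key 98: none >= 98, wrap to smallest pos 16 -> NB
Op 4: remove NB -> ring=[29:NA]
Op 5: route key 97: none >= 97, wrap to smallest pos 29 -> NA
Op 6: route key 76: none >= 76, wrap to smallest pos 29 -> NA
Op 7: route key 70: none >= 70, wrap to smallest pos 29 -> NA
Op 8: route key 66: none >= 66, wrap to smallest pos 29 -> NA
Op 9: add NC@0 -> ring=[0:NC,29:NA]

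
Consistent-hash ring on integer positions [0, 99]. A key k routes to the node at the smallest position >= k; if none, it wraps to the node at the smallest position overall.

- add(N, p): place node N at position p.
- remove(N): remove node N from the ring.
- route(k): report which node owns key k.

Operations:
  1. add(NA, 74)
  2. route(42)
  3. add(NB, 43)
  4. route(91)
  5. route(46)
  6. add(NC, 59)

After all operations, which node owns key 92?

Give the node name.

Answer: NB

Derivation:
Op 1: add NA@74 -> ring=[74:NA]
Op 2: route key 42: smallest pos >= 42 is 74 -> NA
Op 3: add NB@43 -> ring=[43:NB,74:NA]
Op 4: route key 91: none >= 91, wrap to smallest pos 43 -> NB
Op 5: route key 46: smallest pos >= 46 is 74 -> NA
Op 6: add NC@59 -> ring=[43:NB,59:NC,74:NA]
Final route key 92: none >= 92, wrap to smallest pos 43 -> NB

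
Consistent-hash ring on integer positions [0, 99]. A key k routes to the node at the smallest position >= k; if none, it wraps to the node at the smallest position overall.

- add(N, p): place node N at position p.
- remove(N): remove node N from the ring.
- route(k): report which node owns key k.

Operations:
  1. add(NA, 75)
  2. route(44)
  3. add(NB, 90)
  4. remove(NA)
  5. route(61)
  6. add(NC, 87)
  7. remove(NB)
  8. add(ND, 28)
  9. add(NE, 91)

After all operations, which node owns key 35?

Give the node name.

Op 1: add NA@75 -> ring=[75:NA]
Op 2: route key 44: smallest pos >= 44 is 75 -> NA
Op 3: add NB@90 -> ring=[75:NA,90:NB]
Op 4: remove NA -> ring=[90:NB]
Op 5: route key 61: smallest pos >= 61 is 90 -> NB
Op 6: add NC@87 -> ring=[87:NC,90:NB]
Op 7: remove NB -> ring=[87:NC]
Op 8: add ND@28 -> ring=[28:ND,87:NC]
Op 9: add NE@91 -> ring=[28:ND,87:NC,91:NE]
Final route key 35: smallest pos >= 35 is 87 -> NC

Answer: NC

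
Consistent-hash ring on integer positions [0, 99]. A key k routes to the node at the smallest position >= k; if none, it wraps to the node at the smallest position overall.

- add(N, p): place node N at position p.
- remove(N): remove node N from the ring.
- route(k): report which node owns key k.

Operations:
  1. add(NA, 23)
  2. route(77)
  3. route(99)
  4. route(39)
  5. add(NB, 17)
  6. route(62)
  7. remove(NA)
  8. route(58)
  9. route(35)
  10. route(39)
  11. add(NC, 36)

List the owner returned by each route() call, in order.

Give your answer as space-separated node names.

Answer: NA NA NA NB NB NB NB

Derivation:
Op 1: add NA@23 -> ring=[23:NA]
Op 2: route key 77: none >= 77, wrap to smallest pos 23 -> NA
Op 3: route key 99: none >= 99, wrap to smallest pos 23 -> NA
Op 4: route key 39: none >= 39, wrap to smallest pos 23 -> NA
Op 5: add NB@17 -> ring=[17:NB,23:NA]
Op 6: route key 62: none >= 62, wrap to smallest pos 17 -> NB
Op 7: remove NA -> ring=[17:NB]
Op 8: route key 58: none >= 58, wrap to smallest pos 17 -> NB
Op 9: route key 35: none >= 35, wrap to smallest pos 17 -> NB
Op 10: route key 39: none >= 39, wrap to smallest pos 17 -> NB
Op 11: add NC@36 -> ring=[17:NB,36:NC]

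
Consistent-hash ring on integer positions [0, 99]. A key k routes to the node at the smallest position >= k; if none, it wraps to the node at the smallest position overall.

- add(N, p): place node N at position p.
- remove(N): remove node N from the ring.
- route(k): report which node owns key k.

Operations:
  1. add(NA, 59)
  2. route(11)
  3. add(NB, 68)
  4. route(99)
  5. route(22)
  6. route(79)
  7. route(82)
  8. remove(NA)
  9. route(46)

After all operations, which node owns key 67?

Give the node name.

Answer: NB

Derivation:
Op 1: add NA@59 -> ring=[59:NA]
Op 2: route key 11: smallest pos >= 11 is 59 -> NA
Op 3: add NB@68 -> ring=[59:NA,68:NB]
Op 4: route key 99: none >= 99, wrap to smallest pos 59 -> NA
Op 5: route key 22: smallest pos >= 22 is 59 -> NA
Op 6: route key 79: none >= 79, wrap to smallest pos 59 -> NA
Op 7: route key 82: none >= 82, wrap to smallest pos 59 -> NA
Op 8: remove NA -> ring=[68:NB]
Op 9: route key 46: smallest pos >= 46 is 68 -> NB
Final route key 67: smallest pos >= 67 is 68 -> NB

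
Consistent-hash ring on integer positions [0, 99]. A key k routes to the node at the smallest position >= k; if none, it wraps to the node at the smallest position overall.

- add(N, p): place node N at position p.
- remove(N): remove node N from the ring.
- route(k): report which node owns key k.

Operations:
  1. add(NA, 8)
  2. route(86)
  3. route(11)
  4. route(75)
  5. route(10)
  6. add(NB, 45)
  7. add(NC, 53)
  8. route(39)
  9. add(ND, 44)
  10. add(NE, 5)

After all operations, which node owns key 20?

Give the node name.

Op 1: add NA@8 -> ring=[8:NA]
Op 2: route key 86: none >= 86, wrap to smallest pos 8 -> NA
Op 3: route key 11: none >= 11, wrap to smallest pos 8 -> NA
Op 4: route key 75: none >= 75, wrap to smallest pos 8 -> NA
Op 5: route key 10: none >= 10, wrap to smallest pos 8 -> NA
Op 6: add NB@45 -> ring=[8:NA,45:NB]
Op 7: add NC@53 -> ring=[8:NA,45:NB,53:NC]
Op 8: route key 39: smallest pos >= 39 is 45 -> NB
Op 9: add ND@44 -> ring=[8:NA,44:ND,45:NB,53:NC]
Op 10: add NE@5 -> ring=[5:NE,8:NA,44:ND,45:NB,53:NC]
Final route key 20: smallest pos >= 20 is 44 -> ND

Answer: ND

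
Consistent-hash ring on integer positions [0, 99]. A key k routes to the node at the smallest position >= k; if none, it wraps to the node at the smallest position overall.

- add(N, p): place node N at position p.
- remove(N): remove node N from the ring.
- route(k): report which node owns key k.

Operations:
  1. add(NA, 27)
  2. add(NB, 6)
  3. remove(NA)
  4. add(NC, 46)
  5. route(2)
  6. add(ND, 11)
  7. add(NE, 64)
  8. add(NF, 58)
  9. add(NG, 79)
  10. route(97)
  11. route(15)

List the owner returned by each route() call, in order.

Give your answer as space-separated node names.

Answer: NB NB NC

Derivation:
Op 1: add NA@27 -> ring=[27:NA]
Op 2: add NB@6 -> ring=[6:NB,27:NA]
Op 3: remove NA -> ring=[6:NB]
Op 4: add NC@46 -> ring=[6:NB,46:NC]
Op 5: route key 2: smallest pos >= 2 is 6 -> NB
Op 6: add ND@11 -> ring=[6:NB,11:ND,46:NC]
Op 7: add NE@64 -> ring=[6:NB,11:ND,46:NC,64:NE]
Op 8: add NF@58 -> ring=[6:NB,11:ND,46:NC,58:NF,64:NE]
Op 9: add NG@79 -> ring=[6:NB,11:ND,46:NC,58:NF,64:NE,79:NG]
Op 10: route key 97: none >= 97, wrap to smallest pos 6 -> NB
Op 11: route key 15: smallest pos >= 15 is 46 -> NC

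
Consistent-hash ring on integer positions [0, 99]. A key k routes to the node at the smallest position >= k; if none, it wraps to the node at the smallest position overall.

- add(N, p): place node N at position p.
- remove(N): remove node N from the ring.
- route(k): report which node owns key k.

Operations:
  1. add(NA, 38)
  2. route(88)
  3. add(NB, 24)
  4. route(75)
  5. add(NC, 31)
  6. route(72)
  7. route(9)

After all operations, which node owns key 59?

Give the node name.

Answer: NB

Derivation:
Op 1: add NA@38 -> ring=[38:NA]
Op 2: route key 88: none >= 88, wrap to smallest pos 38 -> NA
Op 3: add NB@24 -> ring=[24:NB,38:NA]
Op 4: route key 75: none >= 75, wrap to smallest pos 24 -> NB
Op 5: add NC@31 -> ring=[24:NB,31:NC,38:NA]
Op 6: route key 72: none >= 72, wrap to smallest pos 24 -> NB
Op 7: route key 9: smallest pos >= 9 is 24 -> NB
Final route key 59: none >= 59, wrap to smallest pos 24 -> NB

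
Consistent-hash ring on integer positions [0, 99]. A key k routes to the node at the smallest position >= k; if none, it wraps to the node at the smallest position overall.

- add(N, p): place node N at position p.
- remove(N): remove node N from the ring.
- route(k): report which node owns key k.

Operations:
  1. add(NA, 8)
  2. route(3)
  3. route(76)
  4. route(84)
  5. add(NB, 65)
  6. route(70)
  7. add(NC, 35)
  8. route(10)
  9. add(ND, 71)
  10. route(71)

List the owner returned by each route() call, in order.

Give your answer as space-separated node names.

Answer: NA NA NA NA NC ND

Derivation:
Op 1: add NA@8 -> ring=[8:NA]
Op 2: route key 3: smallest pos >= 3 is 8 -> NA
Op 3: route key 76: none >= 76, wrap to smallest pos 8 -> NA
Op 4: route key 84: none >= 84, wrap to smallest pos 8 -> NA
Op 5: add NB@65 -> ring=[8:NA,65:NB]
Op 6: route key 70: none >= 70, wrap to smallest pos 8 -> NA
Op 7: add NC@35 -> ring=[8:NA,35:NC,65:NB]
Op 8: route key 10: smallest pos >= 10 is 35 -> NC
Op 9: add ND@71 -> ring=[8:NA,35:NC,65:NB,71:ND]
Op 10: route key 71: smallest pos >= 71 is 71 -> ND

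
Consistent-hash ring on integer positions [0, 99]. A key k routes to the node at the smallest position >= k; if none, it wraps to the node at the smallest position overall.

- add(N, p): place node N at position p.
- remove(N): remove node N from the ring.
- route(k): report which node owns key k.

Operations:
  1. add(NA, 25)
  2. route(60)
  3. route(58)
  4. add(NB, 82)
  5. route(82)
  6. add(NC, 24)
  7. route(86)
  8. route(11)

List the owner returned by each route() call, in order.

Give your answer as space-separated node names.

Answer: NA NA NB NC NC

Derivation:
Op 1: add NA@25 -> ring=[25:NA]
Op 2: route key 60: none >= 60, wrap to smallest pos 25 -> NA
Op 3: route key 58: none >= 58, wrap to smallest pos 25 -> NA
Op 4: add NB@82 -> ring=[25:NA,82:NB]
Op 5: route key 82: smallest pos >= 82 is 82 -> NB
Op 6: add NC@24 -> ring=[24:NC,25:NA,82:NB]
Op 7: route key 86: none >= 86, wrap to smallest pos 24 -> NC
Op 8: route key 11: smallest pos >= 11 is 24 -> NC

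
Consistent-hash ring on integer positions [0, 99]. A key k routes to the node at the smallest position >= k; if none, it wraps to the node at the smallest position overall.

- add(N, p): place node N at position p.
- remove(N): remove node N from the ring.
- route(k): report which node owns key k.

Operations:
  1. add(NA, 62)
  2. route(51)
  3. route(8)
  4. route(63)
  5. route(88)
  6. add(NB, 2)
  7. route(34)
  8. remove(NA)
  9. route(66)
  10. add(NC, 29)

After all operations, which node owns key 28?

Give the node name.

Answer: NC

Derivation:
Op 1: add NA@62 -> ring=[62:NA]
Op 2: route key 51: smallest pos >= 51 is 62 -> NA
Op 3: route key 8: smallest pos >= 8 is 62 -> NA
Op 4: route key 63: none >= 63, wrap to smallest pos 62 -> NA
Op 5: route key 88: none >= 88, wrap to smallest pos 62 -> NA
Op 6: add NB@2 -> ring=[2:NB,62:NA]
Op 7: route key 34: smallest pos >= 34 is 62 -> NA
Op 8: remove NA -> ring=[2:NB]
Op 9: route key 66: none >= 66, wrap to smallest pos 2 -> NB
Op 10: add NC@29 -> ring=[2:NB,29:NC]
Final route key 28: smallest pos >= 28 is 29 -> NC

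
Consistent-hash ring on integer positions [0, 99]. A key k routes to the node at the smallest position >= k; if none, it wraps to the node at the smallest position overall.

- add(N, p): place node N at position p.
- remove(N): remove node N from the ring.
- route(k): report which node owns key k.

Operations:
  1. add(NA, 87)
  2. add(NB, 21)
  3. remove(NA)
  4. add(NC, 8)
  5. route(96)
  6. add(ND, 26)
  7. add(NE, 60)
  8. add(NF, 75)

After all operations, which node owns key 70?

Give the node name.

Op 1: add NA@87 -> ring=[87:NA]
Op 2: add NB@21 -> ring=[21:NB,87:NA]
Op 3: remove NA -> ring=[21:NB]
Op 4: add NC@8 -> ring=[8:NC,21:NB]
Op 5: route key 96: none >= 96, wrap to smallest pos 8 -> NC
Op 6: add ND@26 -> ring=[8:NC,21:NB,26:ND]
Op 7: add NE@60 -> ring=[8:NC,21:NB,26:ND,60:NE]
Op 8: add NF@75 -> ring=[8:NC,21:NB,26:ND,60:NE,75:NF]
Final route key 70: smallest pos >= 70 is 75 -> NF

Answer: NF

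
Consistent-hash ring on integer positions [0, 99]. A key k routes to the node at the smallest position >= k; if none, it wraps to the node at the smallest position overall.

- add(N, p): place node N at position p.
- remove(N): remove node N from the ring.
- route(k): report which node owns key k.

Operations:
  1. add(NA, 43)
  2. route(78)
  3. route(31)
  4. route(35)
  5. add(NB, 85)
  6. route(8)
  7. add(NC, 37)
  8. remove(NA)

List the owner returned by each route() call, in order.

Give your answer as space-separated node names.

Op 1: add NA@43 -> ring=[43:NA]
Op 2: route key 78: none >= 78, wrap to smallest pos 43 -> NA
Op 3: route key 31: smallest pos >= 31 is 43 -> NA
Op 4: route key 35: smallest pos >= 35 is 43 -> NA
Op 5: add NB@85 -> ring=[43:NA,85:NB]
Op 6: route key 8: smallest pos >= 8 is 43 -> NA
Op 7: add NC@37 -> ring=[37:NC,43:NA,85:NB]
Op 8: remove NA -> ring=[37:NC,85:NB]

Answer: NA NA NA NA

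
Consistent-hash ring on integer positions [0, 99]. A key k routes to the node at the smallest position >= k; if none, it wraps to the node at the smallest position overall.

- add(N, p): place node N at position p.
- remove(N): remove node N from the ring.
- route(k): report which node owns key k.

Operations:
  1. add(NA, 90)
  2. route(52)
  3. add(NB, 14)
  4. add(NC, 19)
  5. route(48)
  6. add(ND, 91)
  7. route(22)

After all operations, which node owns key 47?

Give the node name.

Answer: NA

Derivation:
Op 1: add NA@90 -> ring=[90:NA]
Op 2: route key 52: smallest pos >= 52 is 90 -> NA
Op 3: add NB@14 -> ring=[14:NB,90:NA]
Op 4: add NC@19 -> ring=[14:NB,19:NC,90:NA]
Op 5: route key 48: smallest pos >= 48 is 90 -> NA
Op 6: add ND@91 -> ring=[14:NB,19:NC,90:NA,91:ND]
Op 7: route key 22: smallest pos >= 22 is 90 -> NA
Final route key 47: smallest pos >= 47 is 90 -> NA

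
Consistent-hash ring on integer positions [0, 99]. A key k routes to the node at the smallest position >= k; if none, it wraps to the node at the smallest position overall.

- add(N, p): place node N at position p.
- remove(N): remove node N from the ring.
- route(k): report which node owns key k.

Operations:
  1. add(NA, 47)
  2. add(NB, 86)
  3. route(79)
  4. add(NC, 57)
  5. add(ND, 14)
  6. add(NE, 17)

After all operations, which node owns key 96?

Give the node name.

Answer: ND

Derivation:
Op 1: add NA@47 -> ring=[47:NA]
Op 2: add NB@86 -> ring=[47:NA,86:NB]
Op 3: route key 79: smallest pos >= 79 is 86 -> NB
Op 4: add NC@57 -> ring=[47:NA,57:NC,86:NB]
Op 5: add ND@14 -> ring=[14:ND,47:NA,57:NC,86:NB]
Op 6: add NE@17 -> ring=[14:ND,17:NE,47:NA,57:NC,86:NB]
Final route key 96: none >= 96, wrap to smallest pos 14 -> ND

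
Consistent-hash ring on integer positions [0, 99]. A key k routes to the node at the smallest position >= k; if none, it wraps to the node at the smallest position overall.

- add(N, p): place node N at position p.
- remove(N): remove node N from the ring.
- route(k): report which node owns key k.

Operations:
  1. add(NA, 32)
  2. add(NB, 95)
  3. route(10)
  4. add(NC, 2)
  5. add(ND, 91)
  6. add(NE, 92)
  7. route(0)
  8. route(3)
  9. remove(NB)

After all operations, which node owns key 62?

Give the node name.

Op 1: add NA@32 -> ring=[32:NA]
Op 2: add NB@95 -> ring=[32:NA,95:NB]
Op 3: route key 10: smallest pos >= 10 is 32 -> NA
Op 4: add NC@2 -> ring=[2:NC,32:NA,95:NB]
Op 5: add ND@91 -> ring=[2:NC,32:NA,91:ND,95:NB]
Op 6: add NE@92 -> ring=[2:NC,32:NA,91:ND,92:NE,95:NB]
Op 7: route key 0: smallest pos >= 0 is 2 -> NC
Op 8: route key 3: smallest pos >= 3 is 32 -> NA
Op 9: remove NB -> ring=[2:NC,32:NA,91:ND,92:NE]
Final route key 62: smallest pos >= 62 is 91 -> ND

Answer: ND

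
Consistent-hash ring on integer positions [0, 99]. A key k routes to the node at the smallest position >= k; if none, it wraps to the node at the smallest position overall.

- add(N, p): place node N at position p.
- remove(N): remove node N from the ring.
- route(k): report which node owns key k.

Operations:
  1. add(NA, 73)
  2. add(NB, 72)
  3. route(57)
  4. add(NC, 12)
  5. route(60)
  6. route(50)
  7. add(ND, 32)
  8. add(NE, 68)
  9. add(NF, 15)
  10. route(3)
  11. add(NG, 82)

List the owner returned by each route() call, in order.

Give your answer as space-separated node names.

Answer: NB NB NB NC

Derivation:
Op 1: add NA@73 -> ring=[73:NA]
Op 2: add NB@72 -> ring=[72:NB,73:NA]
Op 3: route key 57: smallest pos >= 57 is 72 -> NB
Op 4: add NC@12 -> ring=[12:NC,72:NB,73:NA]
Op 5: route key 60: smallest pos >= 60 is 72 -> NB
Op 6: route key 50: smallest pos >= 50 is 72 -> NB
Op 7: add ND@32 -> ring=[12:NC,32:ND,72:NB,73:NA]
Op 8: add NE@68 -> ring=[12:NC,32:ND,68:NE,72:NB,73:NA]
Op 9: add NF@15 -> ring=[12:NC,15:NF,32:ND,68:NE,72:NB,73:NA]
Op 10: route key 3: smallest pos >= 3 is 12 -> NC
Op 11: add NG@82 -> ring=[12:NC,15:NF,32:ND,68:NE,72:NB,73:NA,82:NG]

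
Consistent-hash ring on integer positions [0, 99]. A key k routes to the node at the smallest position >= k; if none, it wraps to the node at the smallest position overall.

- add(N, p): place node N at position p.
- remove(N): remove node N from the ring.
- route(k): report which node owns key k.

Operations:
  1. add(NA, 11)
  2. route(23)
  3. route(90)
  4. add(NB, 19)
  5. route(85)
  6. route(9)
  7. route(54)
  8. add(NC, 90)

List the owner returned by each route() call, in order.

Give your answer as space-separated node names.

Op 1: add NA@11 -> ring=[11:NA]
Op 2: route key 23: none >= 23, wrap to smallest pos 11 -> NA
Op 3: route key 90: none >= 90, wrap to smallest pos 11 -> NA
Op 4: add NB@19 -> ring=[11:NA,19:NB]
Op 5: route key 85: none >= 85, wrap to smallest pos 11 -> NA
Op 6: route key 9: smallest pos >= 9 is 11 -> NA
Op 7: route key 54: none >= 54, wrap to smallest pos 11 -> NA
Op 8: add NC@90 -> ring=[11:NA,19:NB,90:NC]

Answer: NA NA NA NA NA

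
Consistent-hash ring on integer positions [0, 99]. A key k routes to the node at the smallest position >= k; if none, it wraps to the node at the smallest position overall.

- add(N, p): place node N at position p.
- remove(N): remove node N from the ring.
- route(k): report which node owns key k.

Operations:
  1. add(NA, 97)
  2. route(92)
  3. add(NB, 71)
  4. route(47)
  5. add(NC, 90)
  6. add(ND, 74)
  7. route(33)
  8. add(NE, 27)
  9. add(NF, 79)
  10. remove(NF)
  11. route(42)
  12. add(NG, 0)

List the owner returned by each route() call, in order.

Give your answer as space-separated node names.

Op 1: add NA@97 -> ring=[97:NA]
Op 2: route key 92: smallest pos >= 92 is 97 -> NA
Op 3: add NB@71 -> ring=[71:NB,97:NA]
Op 4: route key 47: smallest pos >= 47 is 71 -> NB
Op 5: add NC@90 -> ring=[71:NB,90:NC,97:NA]
Op 6: add ND@74 -> ring=[71:NB,74:ND,90:NC,97:NA]
Op 7: route key 33: smallest pos >= 33 is 71 -> NB
Op 8: add NE@27 -> ring=[27:NE,71:NB,74:ND,90:NC,97:NA]
Op 9: add NF@79 -> ring=[27:NE,71:NB,74:ND,79:NF,90:NC,97:NA]
Op 10: remove NF -> ring=[27:NE,71:NB,74:ND,90:NC,97:NA]
Op 11: route key 42: smallest pos >= 42 is 71 -> NB
Op 12: add NG@0 -> ring=[0:NG,27:NE,71:NB,74:ND,90:NC,97:NA]

Answer: NA NB NB NB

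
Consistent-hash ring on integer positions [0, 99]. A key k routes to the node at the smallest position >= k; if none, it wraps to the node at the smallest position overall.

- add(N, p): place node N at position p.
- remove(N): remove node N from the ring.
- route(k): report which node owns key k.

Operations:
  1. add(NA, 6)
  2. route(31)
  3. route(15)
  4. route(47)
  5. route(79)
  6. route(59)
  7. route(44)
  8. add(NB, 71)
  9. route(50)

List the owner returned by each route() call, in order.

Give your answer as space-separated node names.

Answer: NA NA NA NA NA NA NB

Derivation:
Op 1: add NA@6 -> ring=[6:NA]
Op 2: route key 31: none >= 31, wrap to smallest pos 6 -> NA
Op 3: route key 15: none >= 15, wrap to smallest pos 6 -> NA
Op 4: route key 47: none >= 47, wrap to smallest pos 6 -> NA
Op 5: route key 79: none >= 79, wrap to smallest pos 6 -> NA
Op 6: route key 59: none >= 59, wrap to smallest pos 6 -> NA
Op 7: route key 44: none >= 44, wrap to smallest pos 6 -> NA
Op 8: add NB@71 -> ring=[6:NA,71:NB]
Op 9: route key 50: smallest pos >= 50 is 71 -> NB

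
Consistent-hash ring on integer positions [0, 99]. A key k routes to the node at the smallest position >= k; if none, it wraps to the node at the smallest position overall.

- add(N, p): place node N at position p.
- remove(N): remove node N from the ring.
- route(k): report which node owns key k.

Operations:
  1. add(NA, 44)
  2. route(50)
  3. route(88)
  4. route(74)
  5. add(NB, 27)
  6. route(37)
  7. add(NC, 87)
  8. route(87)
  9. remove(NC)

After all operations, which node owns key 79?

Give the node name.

Answer: NB

Derivation:
Op 1: add NA@44 -> ring=[44:NA]
Op 2: route key 50: none >= 50, wrap to smallest pos 44 -> NA
Op 3: route key 88: none >= 88, wrap to smallest pos 44 -> NA
Op 4: route key 74: none >= 74, wrap to smallest pos 44 -> NA
Op 5: add NB@27 -> ring=[27:NB,44:NA]
Op 6: route key 37: smallest pos >= 37 is 44 -> NA
Op 7: add NC@87 -> ring=[27:NB,44:NA,87:NC]
Op 8: route key 87: smallest pos >= 87 is 87 -> NC
Op 9: remove NC -> ring=[27:NB,44:NA]
Final route key 79: none >= 79, wrap to smallest pos 27 -> NB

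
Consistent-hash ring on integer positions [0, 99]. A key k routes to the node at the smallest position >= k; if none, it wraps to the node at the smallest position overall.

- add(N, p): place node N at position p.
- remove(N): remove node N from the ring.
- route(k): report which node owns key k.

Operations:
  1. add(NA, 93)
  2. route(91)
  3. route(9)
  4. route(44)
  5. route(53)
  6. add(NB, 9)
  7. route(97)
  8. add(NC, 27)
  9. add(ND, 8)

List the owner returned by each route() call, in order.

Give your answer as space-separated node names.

Answer: NA NA NA NA NB

Derivation:
Op 1: add NA@93 -> ring=[93:NA]
Op 2: route key 91: smallest pos >= 91 is 93 -> NA
Op 3: route key 9: smallest pos >= 9 is 93 -> NA
Op 4: route key 44: smallest pos >= 44 is 93 -> NA
Op 5: route key 53: smallest pos >= 53 is 93 -> NA
Op 6: add NB@9 -> ring=[9:NB,93:NA]
Op 7: route key 97: none >= 97, wrap to smallest pos 9 -> NB
Op 8: add NC@27 -> ring=[9:NB,27:NC,93:NA]
Op 9: add ND@8 -> ring=[8:ND,9:NB,27:NC,93:NA]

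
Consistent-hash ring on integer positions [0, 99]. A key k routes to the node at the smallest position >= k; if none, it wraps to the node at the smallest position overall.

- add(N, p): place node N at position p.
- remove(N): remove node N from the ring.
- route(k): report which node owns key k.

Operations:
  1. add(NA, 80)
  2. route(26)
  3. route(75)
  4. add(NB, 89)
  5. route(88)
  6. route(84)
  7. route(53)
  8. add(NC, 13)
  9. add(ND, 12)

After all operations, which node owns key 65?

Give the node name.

Answer: NA

Derivation:
Op 1: add NA@80 -> ring=[80:NA]
Op 2: route key 26: smallest pos >= 26 is 80 -> NA
Op 3: route key 75: smallest pos >= 75 is 80 -> NA
Op 4: add NB@89 -> ring=[80:NA,89:NB]
Op 5: route key 88: smallest pos >= 88 is 89 -> NB
Op 6: route key 84: smallest pos >= 84 is 89 -> NB
Op 7: route key 53: smallest pos >= 53 is 80 -> NA
Op 8: add NC@13 -> ring=[13:NC,80:NA,89:NB]
Op 9: add ND@12 -> ring=[12:ND,13:NC,80:NA,89:NB]
Final route key 65: smallest pos >= 65 is 80 -> NA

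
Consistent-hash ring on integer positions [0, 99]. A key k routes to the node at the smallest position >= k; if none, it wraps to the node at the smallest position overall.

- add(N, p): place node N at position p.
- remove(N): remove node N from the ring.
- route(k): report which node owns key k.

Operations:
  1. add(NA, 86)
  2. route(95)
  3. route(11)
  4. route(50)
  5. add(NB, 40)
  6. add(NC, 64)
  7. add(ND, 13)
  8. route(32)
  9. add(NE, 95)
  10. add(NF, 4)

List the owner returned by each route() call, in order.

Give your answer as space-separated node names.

Op 1: add NA@86 -> ring=[86:NA]
Op 2: route key 95: none >= 95, wrap to smallest pos 86 -> NA
Op 3: route key 11: smallest pos >= 11 is 86 -> NA
Op 4: route key 50: smallest pos >= 50 is 86 -> NA
Op 5: add NB@40 -> ring=[40:NB,86:NA]
Op 6: add NC@64 -> ring=[40:NB,64:NC,86:NA]
Op 7: add ND@13 -> ring=[13:ND,40:NB,64:NC,86:NA]
Op 8: route key 32: smallest pos >= 32 is 40 -> NB
Op 9: add NE@95 -> ring=[13:ND,40:NB,64:NC,86:NA,95:NE]
Op 10: add NF@4 -> ring=[4:NF,13:ND,40:NB,64:NC,86:NA,95:NE]

Answer: NA NA NA NB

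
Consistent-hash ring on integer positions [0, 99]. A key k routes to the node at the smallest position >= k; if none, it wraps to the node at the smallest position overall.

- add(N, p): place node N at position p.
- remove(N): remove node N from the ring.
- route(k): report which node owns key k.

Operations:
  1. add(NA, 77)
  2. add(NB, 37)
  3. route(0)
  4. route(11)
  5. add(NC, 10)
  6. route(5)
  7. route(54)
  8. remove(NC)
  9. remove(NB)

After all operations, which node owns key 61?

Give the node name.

Answer: NA

Derivation:
Op 1: add NA@77 -> ring=[77:NA]
Op 2: add NB@37 -> ring=[37:NB,77:NA]
Op 3: route key 0: smallest pos >= 0 is 37 -> NB
Op 4: route key 11: smallest pos >= 11 is 37 -> NB
Op 5: add NC@10 -> ring=[10:NC,37:NB,77:NA]
Op 6: route key 5: smallest pos >= 5 is 10 -> NC
Op 7: route key 54: smallest pos >= 54 is 77 -> NA
Op 8: remove NC -> ring=[37:NB,77:NA]
Op 9: remove NB -> ring=[77:NA]
Final route key 61: smallest pos >= 61 is 77 -> NA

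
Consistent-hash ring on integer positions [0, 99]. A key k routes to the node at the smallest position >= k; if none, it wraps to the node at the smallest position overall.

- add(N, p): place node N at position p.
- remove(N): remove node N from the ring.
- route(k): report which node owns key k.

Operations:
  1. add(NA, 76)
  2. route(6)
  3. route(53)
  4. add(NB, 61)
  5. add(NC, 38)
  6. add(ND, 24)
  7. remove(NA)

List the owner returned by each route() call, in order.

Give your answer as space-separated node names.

Op 1: add NA@76 -> ring=[76:NA]
Op 2: route key 6: smallest pos >= 6 is 76 -> NA
Op 3: route key 53: smallest pos >= 53 is 76 -> NA
Op 4: add NB@61 -> ring=[61:NB,76:NA]
Op 5: add NC@38 -> ring=[38:NC,61:NB,76:NA]
Op 6: add ND@24 -> ring=[24:ND,38:NC,61:NB,76:NA]
Op 7: remove NA -> ring=[24:ND,38:NC,61:NB]

Answer: NA NA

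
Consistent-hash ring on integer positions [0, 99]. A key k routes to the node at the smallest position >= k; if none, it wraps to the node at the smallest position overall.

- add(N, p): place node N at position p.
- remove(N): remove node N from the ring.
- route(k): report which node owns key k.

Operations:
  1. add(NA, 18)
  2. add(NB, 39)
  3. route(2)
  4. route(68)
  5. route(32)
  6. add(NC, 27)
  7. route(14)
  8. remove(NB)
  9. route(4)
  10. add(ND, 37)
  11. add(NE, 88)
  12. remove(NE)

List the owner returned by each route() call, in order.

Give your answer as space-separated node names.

Op 1: add NA@18 -> ring=[18:NA]
Op 2: add NB@39 -> ring=[18:NA,39:NB]
Op 3: route key 2: smallest pos >= 2 is 18 -> NA
Op 4: route key 68: none >= 68, wrap to smallest pos 18 -> NA
Op 5: route key 32: smallest pos >= 32 is 39 -> NB
Op 6: add NC@27 -> ring=[18:NA,27:NC,39:NB]
Op 7: route key 14: smallest pos >= 14 is 18 -> NA
Op 8: remove NB -> ring=[18:NA,27:NC]
Op 9: route key 4: smallest pos >= 4 is 18 -> NA
Op 10: add ND@37 -> ring=[18:NA,27:NC,37:ND]
Op 11: add NE@88 -> ring=[18:NA,27:NC,37:ND,88:NE]
Op 12: remove NE -> ring=[18:NA,27:NC,37:ND]

Answer: NA NA NB NA NA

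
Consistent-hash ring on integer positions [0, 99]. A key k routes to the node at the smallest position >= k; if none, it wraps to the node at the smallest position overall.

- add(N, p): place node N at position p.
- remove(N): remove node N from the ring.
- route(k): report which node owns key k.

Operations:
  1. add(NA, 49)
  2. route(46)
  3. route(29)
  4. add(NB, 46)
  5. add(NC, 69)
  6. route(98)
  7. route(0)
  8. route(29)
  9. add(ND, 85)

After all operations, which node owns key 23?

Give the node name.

Answer: NB

Derivation:
Op 1: add NA@49 -> ring=[49:NA]
Op 2: route key 46: smallest pos >= 46 is 49 -> NA
Op 3: route key 29: smallest pos >= 29 is 49 -> NA
Op 4: add NB@46 -> ring=[46:NB,49:NA]
Op 5: add NC@69 -> ring=[46:NB,49:NA,69:NC]
Op 6: route key 98: none >= 98, wrap to smallest pos 46 -> NB
Op 7: route key 0: smallest pos >= 0 is 46 -> NB
Op 8: route key 29: smallest pos >= 29 is 46 -> NB
Op 9: add ND@85 -> ring=[46:NB,49:NA,69:NC,85:ND]
Final route key 23: smallest pos >= 23 is 46 -> NB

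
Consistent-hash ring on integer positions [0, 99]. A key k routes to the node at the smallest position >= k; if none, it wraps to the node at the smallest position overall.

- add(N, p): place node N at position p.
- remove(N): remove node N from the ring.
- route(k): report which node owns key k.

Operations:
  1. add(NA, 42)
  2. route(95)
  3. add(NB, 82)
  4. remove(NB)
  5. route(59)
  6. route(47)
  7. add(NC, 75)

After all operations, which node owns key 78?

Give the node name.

Op 1: add NA@42 -> ring=[42:NA]
Op 2: route key 95: none >= 95, wrap to smallest pos 42 -> NA
Op 3: add NB@82 -> ring=[42:NA,82:NB]
Op 4: remove NB -> ring=[42:NA]
Op 5: route key 59: none >= 59, wrap to smallest pos 42 -> NA
Op 6: route key 47: none >= 47, wrap to smallest pos 42 -> NA
Op 7: add NC@75 -> ring=[42:NA,75:NC]
Final route key 78: none >= 78, wrap to smallest pos 42 -> NA

Answer: NA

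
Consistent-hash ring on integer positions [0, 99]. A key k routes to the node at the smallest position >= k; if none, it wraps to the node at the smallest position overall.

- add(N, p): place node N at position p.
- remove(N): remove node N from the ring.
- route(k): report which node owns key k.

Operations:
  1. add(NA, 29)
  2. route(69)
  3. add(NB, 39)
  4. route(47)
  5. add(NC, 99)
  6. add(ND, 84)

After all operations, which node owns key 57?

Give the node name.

Answer: ND

Derivation:
Op 1: add NA@29 -> ring=[29:NA]
Op 2: route key 69: none >= 69, wrap to smallest pos 29 -> NA
Op 3: add NB@39 -> ring=[29:NA,39:NB]
Op 4: route key 47: none >= 47, wrap to smallest pos 29 -> NA
Op 5: add NC@99 -> ring=[29:NA,39:NB,99:NC]
Op 6: add ND@84 -> ring=[29:NA,39:NB,84:ND,99:NC]
Final route key 57: smallest pos >= 57 is 84 -> ND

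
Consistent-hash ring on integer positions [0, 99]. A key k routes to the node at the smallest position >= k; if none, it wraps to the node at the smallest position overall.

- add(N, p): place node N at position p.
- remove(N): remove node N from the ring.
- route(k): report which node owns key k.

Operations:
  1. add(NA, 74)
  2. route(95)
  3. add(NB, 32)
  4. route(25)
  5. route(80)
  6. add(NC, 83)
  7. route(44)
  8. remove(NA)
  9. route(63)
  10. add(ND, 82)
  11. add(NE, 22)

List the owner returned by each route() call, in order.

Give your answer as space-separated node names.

Answer: NA NB NB NA NC

Derivation:
Op 1: add NA@74 -> ring=[74:NA]
Op 2: route key 95: none >= 95, wrap to smallest pos 74 -> NA
Op 3: add NB@32 -> ring=[32:NB,74:NA]
Op 4: route key 25: smallest pos >= 25 is 32 -> NB
Op 5: route key 80: none >= 80, wrap to smallest pos 32 -> NB
Op 6: add NC@83 -> ring=[32:NB,74:NA,83:NC]
Op 7: route key 44: smallest pos >= 44 is 74 -> NA
Op 8: remove NA -> ring=[32:NB,83:NC]
Op 9: route key 63: smallest pos >= 63 is 83 -> NC
Op 10: add ND@82 -> ring=[32:NB,82:ND,83:NC]
Op 11: add NE@22 -> ring=[22:NE,32:NB,82:ND,83:NC]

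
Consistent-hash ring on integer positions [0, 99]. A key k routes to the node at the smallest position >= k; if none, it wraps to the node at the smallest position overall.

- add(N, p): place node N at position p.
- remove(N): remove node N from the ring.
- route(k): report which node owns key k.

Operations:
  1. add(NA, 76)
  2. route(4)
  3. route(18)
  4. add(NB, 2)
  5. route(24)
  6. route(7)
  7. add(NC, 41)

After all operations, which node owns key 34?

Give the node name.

Answer: NC

Derivation:
Op 1: add NA@76 -> ring=[76:NA]
Op 2: route key 4: smallest pos >= 4 is 76 -> NA
Op 3: route key 18: smallest pos >= 18 is 76 -> NA
Op 4: add NB@2 -> ring=[2:NB,76:NA]
Op 5: route key 24: smallest pos >= 24 is 76 -> NA
Op 6: route key 7: smallest pos >= 7 is 76 -> NA
Op 7: add NC@41 -> ring=[2:NB,41:NC,76:NA]
Final route key 34: smallest pos >= 34 is 41 -> NC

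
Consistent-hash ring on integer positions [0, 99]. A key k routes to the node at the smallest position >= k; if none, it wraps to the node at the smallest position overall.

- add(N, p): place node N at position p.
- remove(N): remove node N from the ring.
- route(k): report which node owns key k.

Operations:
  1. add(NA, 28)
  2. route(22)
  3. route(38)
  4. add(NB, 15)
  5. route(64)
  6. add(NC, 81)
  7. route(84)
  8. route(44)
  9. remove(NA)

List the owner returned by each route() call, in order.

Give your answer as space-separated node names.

Answer: NA NA NB NB NC

Derivation:
Op 1: add NA@28 -> ring=[28:NA]
Op 2: route key 22: smallest pos >= 22 is 28 -> NA
Op 3: route key 38: none >= 38, wrap to smallest pos 28 -> NA
Op 4: add NB@15 -> ring=[15:NB,28:NA]
Op 5: route key 64: none >= 64, wrap to smallest pos 15 -> NB
Op 6: add NC@81 -> ring=[15:NB,28:NA,81:NC]
Op 7: route key 84: none >= 84, wrap to smallest pos 15 -> NB
Op 8: route key 44: smallest pos >= 44 is 81 -> NC
Op 9: remove NA -> ring=[15:NB,81:NC]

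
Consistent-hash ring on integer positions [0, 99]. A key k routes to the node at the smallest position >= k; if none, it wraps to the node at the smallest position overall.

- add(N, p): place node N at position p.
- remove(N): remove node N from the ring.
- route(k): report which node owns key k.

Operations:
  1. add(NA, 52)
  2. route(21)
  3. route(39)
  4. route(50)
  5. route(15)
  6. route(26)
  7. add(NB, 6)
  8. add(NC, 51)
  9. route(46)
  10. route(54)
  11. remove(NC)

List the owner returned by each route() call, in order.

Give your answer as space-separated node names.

Answer: NA NA NA NA NA NC NB

Derivation:
Op 1: add NA@52 -> ring=[52:NA]
Op 2: route key 21: smallest pos >= 21 is 52 -> NA
Op 3: route key 39: smallest pos >= 39 is 52 -> NA
Op 4: route key 50: smallest pos >= 50 is 52 -> NA
Op 5: route key 15: smallest pos >= 15 is 52 -> NA
Op 6: route key 26: smallest pos >= 26 is 52 -> NA
Op 7: add NB@6 -> ring=[6:NB,52:NA]
Op 8: add NC@51 -> ring=[6:NB,51:NC,52:NA]
Op 9: route key 46: smallest pos >= 46 is 51 -> NC
Op 10: route key 54: none >= 54, wrap to smallest pos 6 -> NB
Op 11: remove NC -> ring=[6:NB,52:NA]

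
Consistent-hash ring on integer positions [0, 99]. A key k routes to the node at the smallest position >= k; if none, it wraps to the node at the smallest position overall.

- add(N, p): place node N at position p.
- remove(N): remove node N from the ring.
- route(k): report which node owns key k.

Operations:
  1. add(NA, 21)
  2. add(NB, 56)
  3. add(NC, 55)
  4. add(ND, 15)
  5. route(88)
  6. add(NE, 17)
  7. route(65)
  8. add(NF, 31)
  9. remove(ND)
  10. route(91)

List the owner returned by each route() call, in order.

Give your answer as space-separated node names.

Op 1: add NA@21 -> ring=[21:NA]
Op 2: add NB@56 -> ring=[21:NA,56:NB]
Op 3: add NC@55 -> ring=[21:NA,55:NC,56:NB]
Op 4: add ND@15 -> ring=[15:ND,21:NA,55:NC,56:NB]
Op 5: route key 88: none >= 88, wrap to smallest pos 15 -> ND
Op 6: add NE@17 -> ring=[15:ND,17:NE,21:NA,55:NC,56:NB]
Op 7: route key 65: none >= 65, wrap to smallest pos 15 -> ND
Op 8: add NF@31 -> ring=[15:ND,17:NE,21:NA,31:NF,55:NC,56:NB]
Op 9: remove ND -> ring=[17:NE,21:NA,31:NF,55:NC,56:NB]
Op 10: route key 91: none >= 91, wrap to smallest pos 17 -> NE

Answer: ND ND NE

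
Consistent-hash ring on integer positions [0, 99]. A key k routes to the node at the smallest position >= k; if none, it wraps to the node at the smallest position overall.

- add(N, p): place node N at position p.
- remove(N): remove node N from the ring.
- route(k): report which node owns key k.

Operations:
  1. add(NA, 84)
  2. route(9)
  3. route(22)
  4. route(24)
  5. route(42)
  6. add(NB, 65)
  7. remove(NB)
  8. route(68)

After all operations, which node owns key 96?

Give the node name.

Op 1: add NA@84 -> ring=[84:NA]
Op 2: route key 9: smallest pos >= 9 is 84 -> NA
Op 3: route key 22: smallest pos >= 22 is 84 -> NA
Op 4: route key 24: smallest pos >= 24 is 84 -> NA
Op 5: route key 42: smallest pos >= 42 is 84 -> NA
Op 6: add NB@65 -> ring=[65:NB,84:NA]
Op 7: remove NB -> ring=[84:NA]
Op 8: route key 68: smallest pos >= 68 is 84 -> NA
Final route key 96: none >= 96, wrap to smallest pos 84 -> NA

Answer: NA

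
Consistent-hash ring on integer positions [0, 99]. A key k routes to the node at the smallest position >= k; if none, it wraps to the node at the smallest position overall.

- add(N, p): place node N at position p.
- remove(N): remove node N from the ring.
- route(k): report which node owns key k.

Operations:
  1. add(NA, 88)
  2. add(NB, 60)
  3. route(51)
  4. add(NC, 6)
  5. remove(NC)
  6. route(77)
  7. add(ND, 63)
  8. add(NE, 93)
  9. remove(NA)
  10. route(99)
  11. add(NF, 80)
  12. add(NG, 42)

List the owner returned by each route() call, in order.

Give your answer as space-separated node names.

Answer: NB NA NB

Derivation:
Op 1: add NA@88 -> ring=[88:NA]
Op 2: add NB@60 -> ring=[60:NB,88:NA]
Op 3: route key 51: smallest pos >= 51 is 60 -> NB
Op 4: add NC@6 -> ring=[6:NC,60:NB,88:NA]
Op 5: remove NC -> ring=[60:NB,88:NA]
Op 6: route key 77: smallest pos >= 77 is 88 -> NA
Op 7: add ND@63 -> ring=[60:NB,63:ND,88:NA]
Op 8: add NE@93 -> ring=[60:NB,63:ND,88:NA,93:NE]
Op 9: remove NA -> ring=[60:NB,63:ND,93:NE]
Op 10: route key 99: none >= 99, wrap to smallest pos 60 -> NB
Op 11: add NF@80 -> ring=[60:NB,63:ND,80:NF,93:NE]
Op 12: add NG@42 -> ring=[42:NG,60:NB,63:ND,80:NF,93:NE]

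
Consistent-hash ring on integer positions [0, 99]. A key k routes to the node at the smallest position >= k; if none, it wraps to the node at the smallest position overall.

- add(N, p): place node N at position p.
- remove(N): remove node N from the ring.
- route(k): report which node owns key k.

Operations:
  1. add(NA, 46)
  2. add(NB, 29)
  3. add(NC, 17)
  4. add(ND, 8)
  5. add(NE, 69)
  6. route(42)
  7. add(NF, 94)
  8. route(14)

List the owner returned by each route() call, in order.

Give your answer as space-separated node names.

Answer: NA NC

Derivation:
Op 1: add NA@46 -> ring=[46:NA]
Op 2: add NB@29 -> ring=[29:NB,46:NA]
Op 3: add NC@17 -> ring=[17:NC,29:NB,46:NA]
Op 4: add ND@8 -> ring=[8:ND,17:NC,29:NB,46:NA]
Op 5: add NE@69 -> ring=[8:ND,17:NC,29:NB,46:NA,69:NE]
Op 6: route key 42: smallest pos >= 42 is 46 -> NA
Op 7: add NF@94 -> ring=[8:ND,17:NC,29:NB,46:NA,69:NE,94:NF]
Op 8: route key 14: smallest pos >= 14 is 17 -> NC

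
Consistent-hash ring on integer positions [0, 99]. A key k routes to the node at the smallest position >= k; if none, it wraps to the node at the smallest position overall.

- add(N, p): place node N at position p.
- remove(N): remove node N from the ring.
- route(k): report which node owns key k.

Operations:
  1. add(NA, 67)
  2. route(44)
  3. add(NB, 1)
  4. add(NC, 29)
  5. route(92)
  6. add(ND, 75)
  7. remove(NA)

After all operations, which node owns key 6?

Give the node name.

Answer: NC

Derivation:
Op 1: add NA@67 -> ring=[67:NA]
Op 2: route key 44: smallest pos >= 44 is 67 -> NA
Op 3: add NB@1 -> ring=[1:NB,67:NA]
Op 4: add NC@29 -> ring=[1:NB,29:NC,67:NA]
Op 5: route key 92: none >= 92, wrap to smallest pos 1 -> NB
Op 6: add ND@75 -> ring=[1:NB,29:NC,67:NA,75:ND]
Op 7: remove NA -> ring=[1:NB,29:NC,75:ND]
Final route key 6: smallest pos >= 6 is 29 -> NC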